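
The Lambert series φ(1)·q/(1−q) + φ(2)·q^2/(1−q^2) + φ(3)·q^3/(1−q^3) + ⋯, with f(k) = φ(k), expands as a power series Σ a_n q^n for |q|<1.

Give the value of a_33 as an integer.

d|33:{1,3,11,33}  Σφ=1+2+10+20=33

a_33 = 33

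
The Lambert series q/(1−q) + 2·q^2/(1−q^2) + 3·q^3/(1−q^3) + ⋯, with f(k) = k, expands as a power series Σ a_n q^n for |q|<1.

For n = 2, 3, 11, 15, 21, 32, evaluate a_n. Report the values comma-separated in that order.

n=2: 1·2 2·1  f→[1+2]=3
q^3  k|3↦f(k): 1:1 3:3  a_3=4
d|11:{1,11}  Σf=1+11=12
[q^15] f(15)=15,f(5)=5,f(3)=3,f(1)=1 ⇒ 24
q^21  k|21↦f(k): 1:1 3:3 7:7 21:21  a_21=32
[q^32] f(1)=1,f(2)=2,f(4)=4,f(8)=8,f(16)=16,f(32)=32 ⇒ 63

3, 4, 12, 24, 32, 63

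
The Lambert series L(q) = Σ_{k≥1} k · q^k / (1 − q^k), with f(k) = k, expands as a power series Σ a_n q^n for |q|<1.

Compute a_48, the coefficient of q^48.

a_48 = 124

n=48: 48·1 24·2 16·3 12·4 8·6 6·8 4·12 3·16 2·24 1·48  f→[48+24+16+12+8+6+4+3+2+1]=124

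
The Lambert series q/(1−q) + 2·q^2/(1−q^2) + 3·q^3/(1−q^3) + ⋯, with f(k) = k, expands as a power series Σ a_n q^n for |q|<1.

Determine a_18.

d|18:{1,2,3,6,9,18}  Σf=1+2+3+6+9+18=39

a_18 = 39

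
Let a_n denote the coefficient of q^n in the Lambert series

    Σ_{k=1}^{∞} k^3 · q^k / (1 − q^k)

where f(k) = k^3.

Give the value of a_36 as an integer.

d|36:{1,2,3,4,6,9,12,18,36}  Σf=1+8+27+64+216+729+1728+5832+46656=55261

a_36 = 55261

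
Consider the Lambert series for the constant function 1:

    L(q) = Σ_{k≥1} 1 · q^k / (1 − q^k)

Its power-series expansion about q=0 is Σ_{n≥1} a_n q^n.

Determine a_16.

a_16 = 5

[q^16] f(16)=1,f(8)=1,f(4)=1,f(2)=1,f(1)=1 ⇒ 5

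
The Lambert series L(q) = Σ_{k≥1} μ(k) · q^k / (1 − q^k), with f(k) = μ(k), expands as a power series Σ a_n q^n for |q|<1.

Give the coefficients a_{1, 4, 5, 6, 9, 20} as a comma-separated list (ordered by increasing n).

1, 0, 0, 0, 0, 0

n=1: 1·1  μ→[1]=1
q^4  k|4↦μ(k): 4:0 2:-1 1:1  a_4=0
q^5  k|5↦μ(k): 5:-1 1:1  a_5=0
[q^6] μ(6)=1,μ(3)=-1,μ(2)=-1,μ(1)=1 ⇒ 0
q^9  k|9↦μ(k): 9:0 3:-1 1:1  a_9=0
[q^20] μ(1)=1,μ(2)=-1,μ(4)=0,μ(5)=-1,μ(10)=1,μ(20)=0 ⇒ 0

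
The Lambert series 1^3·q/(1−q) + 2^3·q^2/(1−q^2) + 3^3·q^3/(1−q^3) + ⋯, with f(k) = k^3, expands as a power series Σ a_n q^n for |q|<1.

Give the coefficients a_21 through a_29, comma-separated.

n=21: 1·21 3·7 7·3 21·1  f→[1+27+343+9261]=9632
d|22:{1,2,11,22}  Σf=1+8+1331+10648=11988
[q^23] f(23)=12167,f(1)=1 ⇒ 12168
d|24:{24,12,8,6,4,3,2,1}  Σf=13824+1728+512+216+64+27+8+1=16380
[q^25] f(25)=15625,f(5)=125,f(1)=1 ⇒ 15751
q^26  k|26↦f(k): 1:1 2:8 13:2197 26:17576  a_26=19782
n=27: 27·1 9·3 3·9 1·27  f→[19683+729+27+1]=20440
[q^28] f(1)=1,f(2)=8,f(4)=64,f(7)=343,f(14)=2744,f(28)=21952 ⇒ 25112
d|29:{29,1}  Σf=24389+1=24390

9632, 11988, 12168, 16380, 15751, 19782, 20440, 25112, 24390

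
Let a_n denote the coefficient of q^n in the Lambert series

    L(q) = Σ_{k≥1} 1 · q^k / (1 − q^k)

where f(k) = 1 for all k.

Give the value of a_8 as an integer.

d|8:{1,2,4,8}  Σf=1+1+1+1=4

a_8 = 4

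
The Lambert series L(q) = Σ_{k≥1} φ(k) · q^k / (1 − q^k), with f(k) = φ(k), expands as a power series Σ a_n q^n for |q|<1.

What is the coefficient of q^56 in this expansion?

q^56  k|56↦φ(k): 56:24 28:12 14:6 8:4 7:6 4:2 2:1 1:1  a_56=56

a_56 = 56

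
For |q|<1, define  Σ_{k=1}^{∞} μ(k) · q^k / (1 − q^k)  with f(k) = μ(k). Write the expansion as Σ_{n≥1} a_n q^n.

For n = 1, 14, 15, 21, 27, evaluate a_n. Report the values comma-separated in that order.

1, 0, 0, 0, 0

n=1: 1·1  μ→[1]=1
n=14: 1·14 2·7 7·2 14·1  μ→[1+(-1)+(-1)+1]=0
q^15  k|15↦μ(k): 1:1 3:-1 5:-1 15:1  a_15=0
d|21:{21,7,3,1}  Σμ=1+(-1)+(-1)+1=0
[q^27] μ(27)=0,μ(9)=0,μ(3)=-1,μ(1)=1 ⇒ 0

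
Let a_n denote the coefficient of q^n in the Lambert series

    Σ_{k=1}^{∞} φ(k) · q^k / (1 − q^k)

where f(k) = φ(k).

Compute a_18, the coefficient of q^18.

d|18:{1,2,3,6,9,18}  Σφ=1+1+2+2+6+6=18

a_18 = 18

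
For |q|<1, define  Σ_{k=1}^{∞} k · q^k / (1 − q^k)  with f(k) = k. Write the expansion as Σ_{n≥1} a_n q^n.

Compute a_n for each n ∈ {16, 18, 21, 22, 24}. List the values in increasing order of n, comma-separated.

31, 39, 32, 36, 60

n=16: 1·16 2·8 4·4 8·2 16·1  f→[1+2+4+8+16]=31
q^18  k|18↦f(k): 1:1 2:2 3:3 6:6 9:9 18:18  a_18=39
[q^21] f(21)=21,f(7)=7,f(3)=3,f(1)=1 ⇒ 32
[q^22] f(1)=1,f(2)=2,f(11)=11,f(22)=22 ⇒ 36
[q^24] f(24)=24,f(12)=12,f(8)=8,f(6)=6,f(4)=4,f(3)=3,f(2)=2,f(1)=1 ⇒ 60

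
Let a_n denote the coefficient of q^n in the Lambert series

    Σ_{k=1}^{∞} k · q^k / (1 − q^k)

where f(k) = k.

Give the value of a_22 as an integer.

d|22:{1,2,11,22}  Σf=1+2+11+22=36

a_22 = 36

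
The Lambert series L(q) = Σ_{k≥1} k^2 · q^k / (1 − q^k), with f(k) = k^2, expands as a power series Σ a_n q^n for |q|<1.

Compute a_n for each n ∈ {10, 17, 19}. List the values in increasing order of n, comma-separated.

130, 290, 362

d|10:{1,2,5,10}  Σf=1+4+25+100=130
n=17: 1·17 17·1  f→[1+289]=290
q^19  k|19↦f(k): 19:361 1:1  a_19=362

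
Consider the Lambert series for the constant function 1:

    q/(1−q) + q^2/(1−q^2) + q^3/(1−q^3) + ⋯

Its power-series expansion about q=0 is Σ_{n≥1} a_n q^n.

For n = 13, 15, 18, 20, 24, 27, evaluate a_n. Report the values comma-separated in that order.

d|13:{1,13}  Σf=1+1=2
[q^15] f(1)=1,f(3)=1,f(5)=1,f(15)=1 ⇒ 4
n=18: 1·18 2·9 3·6 6·3 9·2 18·1  f→[1+1+1+1+1+1]=6
d|20:{1,2,4,5,10,20}  Σf=1+1+1+1+1+1=6
[q^24] f(1)=1,f(2)=1,f(3)=1,f(4)=1,f(6)=1,f(8)=1,f(12)=1,f(24)=1 ⇒ 8
[q^27] f(27)=1,f(9)=1,f(3)=1,f(1)=1 ⇒ 4

2, 4, 6, 6, 8, 4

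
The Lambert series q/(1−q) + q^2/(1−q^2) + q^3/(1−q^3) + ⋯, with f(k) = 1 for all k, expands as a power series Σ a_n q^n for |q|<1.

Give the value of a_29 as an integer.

a_29 = 2

[q^29] f(1)=1,f(29)=1 ⇒ 2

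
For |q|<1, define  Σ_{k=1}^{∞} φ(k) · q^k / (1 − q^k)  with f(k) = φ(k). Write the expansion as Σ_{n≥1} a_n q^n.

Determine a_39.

d|39:{39,13,3,1}  Σφ=24+12+2+1=39

a_39 = 39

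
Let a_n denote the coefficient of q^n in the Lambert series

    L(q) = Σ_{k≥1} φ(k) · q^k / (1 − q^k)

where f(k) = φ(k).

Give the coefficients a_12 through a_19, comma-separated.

n=12: 1·12 2·6 3·4 4·3 6·2 12·1  φ→[1+1+2+2+2+4]=12
n=13: 1·13 13·1  φ→[1+12]=13
d|14:{1,2,7,14}  Σφ=1+1+6+6=14
d|15:{1,3,5,15}  Σφ=1+2+4+8=15
d|16:{16,8,4,2,1}  Σφ=8+4+2+1+1=16
n=17: 17·1 1·17  φ→[16+1]=17
[q^18] φ(18)=6,φ(9)=6,φ(6)=2,φ(3)=2,φ(2)=1,φ(1)=1 ⇒ 18
d|19:{19,1}  Σφ=18+1=19

12, 13, 14, 15, 16, 17, 18, 19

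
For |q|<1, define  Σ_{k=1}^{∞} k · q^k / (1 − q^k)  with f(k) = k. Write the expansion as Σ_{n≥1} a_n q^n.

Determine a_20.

n=20: 20·1 10·2 5·4 4·5 2·10 1·20  f→[20+10+5+4+2+1]=42

a_20 = 42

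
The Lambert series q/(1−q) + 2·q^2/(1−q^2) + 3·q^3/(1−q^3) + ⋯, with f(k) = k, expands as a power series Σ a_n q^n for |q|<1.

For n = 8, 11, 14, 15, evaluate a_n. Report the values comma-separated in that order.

15, 12, 24, 24

d|8:{1,2,4,8}  Σf=1+2+4+8=15
d|11:{1,11}  Σf=1+11=12
d|14:{1,2,7,14}  Σf=1+2+7+14=24
[q^15] f(1)=1,f(3)=3,f(5)=5,f(15)=15 ⇒ 24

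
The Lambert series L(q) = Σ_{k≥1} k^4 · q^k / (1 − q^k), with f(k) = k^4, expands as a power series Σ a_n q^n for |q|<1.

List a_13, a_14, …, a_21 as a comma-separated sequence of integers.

d|13:{13,1}  Σf=28561+1=28562
d|14:{1,2,7,14}  Σf=1+16+2401+38416=40834
n=15: 1·15 3·5 5·3 15·1  f→[1+81+625+50625]=51332
[q^16] f(1)=1,f(2)=16,f(4)=256,f(8)=4096,f(16)=65536 ⇒ 69905
[q^17] f(1)=1,f(17)=83521 ⇒ 83522
q^18  k|18↦f(k): 1:1 2:16 3:81 6:1296 9:6561 18:104976  a_18=112931
q^19  k|19↦f(k): 19:130321 1:1  a_19=130322
q^20  k|20↦f(k): 20:160000 10:10000 5:625 4:256 2:16 1:1  a_20=170898
n=21: 1·21 3·7 7·3 21·1  f→[1+81+2401+194481]=196964

28562, 40834, 51332, 69905, 83522, 112931, 130322, 170898, 196964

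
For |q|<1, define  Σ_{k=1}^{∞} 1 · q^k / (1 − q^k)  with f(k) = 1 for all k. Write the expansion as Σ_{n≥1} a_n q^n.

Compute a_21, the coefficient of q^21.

n=21: 1·21 3·7 7·3 21·1  f→[1+1+1+1]=4

a_21 = 4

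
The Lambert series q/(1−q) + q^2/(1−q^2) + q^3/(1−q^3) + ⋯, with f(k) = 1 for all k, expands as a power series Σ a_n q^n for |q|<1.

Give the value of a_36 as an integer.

[q^36] f(1)=1,f(2)=1,f(3)=1,f(4)=1,f(6)=1,f(9)=1,f(12)=1,f(18)=1,f(36)=1 ⇒ 9

a_36 = 9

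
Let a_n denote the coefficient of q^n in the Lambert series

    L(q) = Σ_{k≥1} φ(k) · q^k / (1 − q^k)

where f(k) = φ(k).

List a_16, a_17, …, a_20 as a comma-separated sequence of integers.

[q^16] φ(16)=8,φ(8)=4,φ(4)=2,φ(2)=1,φ(1)=1 ⇒ 16
[q^17] φ(1)=1,φ(17)=16 ⇒ 17
[q^18] φ(1)=1,φ(2)=1,φ(3)=2,φ(6)=2,φ(9)=6,φ(18)=6 ⇒ 18
d|19:{19,1}  Σφ=18+1=19
d|20:{1,2,4,5,10,20}  Σφ=1+1+2+4+4+8=20

16, 17, 18, 19, 20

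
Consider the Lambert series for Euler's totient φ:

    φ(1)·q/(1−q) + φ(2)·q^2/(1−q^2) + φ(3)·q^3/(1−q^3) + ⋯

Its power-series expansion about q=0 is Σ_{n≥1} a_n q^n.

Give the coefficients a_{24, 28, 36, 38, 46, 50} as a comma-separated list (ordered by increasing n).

[q^24] φ(1)=1,φ(2)=1,φ(3)=2,φ(4)=2,φ(6)=2,φ(8)=4,φ(12)=4,φ(24)=8 ⇒ 24
n=28: 1·28 2·14 4·7 7·4 14·2 28·1  φ→[1+1+2+6+6+12]=28
d|36:{36,18,12,9,6,4,3,2,1}  Σφ=12+6+4+6+2+2+2+1+1=36
d|38:{1,2,19,38}  Σφ=1+1+18+18=38
d|46:{1,2,23,46}  Σφ=1+1+22+22=46
q^50  k|50↦φ(k): 1:1 2:1 5:4 10:4 25:20 50:20  a_50=50

24, 28, 36, 38, 46, 50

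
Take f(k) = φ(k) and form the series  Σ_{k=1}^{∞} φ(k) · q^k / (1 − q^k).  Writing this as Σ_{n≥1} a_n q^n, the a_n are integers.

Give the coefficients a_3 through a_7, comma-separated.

d|3:{3,1}  Σφ=2+1=3
[q^4] φ(4)=2,φ(2)=1,φ(1)=1 ⇒ 4
[q^5] φ(5)=4,φ(1)=1 ⇒ 5
[q^6] φ(1)=1,φ(2)=1,φ(3)=2,φ(6)=2 ⇒ 6
[q^7] φ(7)=6,φ(1)=1 ⇒ 7

3, 4, 5, 6, 7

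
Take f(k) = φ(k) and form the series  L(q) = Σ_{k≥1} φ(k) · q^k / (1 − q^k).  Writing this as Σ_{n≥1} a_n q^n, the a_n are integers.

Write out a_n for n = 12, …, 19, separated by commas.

n=12: 1·12 2·6 3·4 4·3 6·2 12·1  φ→[1+1+2+2+2+4]=12
q^13  k|13↦φ(k): 1:1 13:12  a_13=13
q^14  k|14↦φ(k): 14:6 7:6 2:1 1:1  a_14=14
q^15  k|15↦φ(k): 15:8 5:4 3:2 1:1  a_15=15
d|16:{1,2,4,8,16}  Σφ=1+1+2+4+8=16
d|17:{1,17}  Σφ=1+16=17
[q^18] φ(1)=1,φ(2)=1,φ(3)=2,φ(6)=2,φ(9)=6,φ(18)=6 ⇒ 18
q^19  k|19↦φ(k): 19:18 1:1  a_19=19

12, 13, 14, 15, 16, 17, 18, 19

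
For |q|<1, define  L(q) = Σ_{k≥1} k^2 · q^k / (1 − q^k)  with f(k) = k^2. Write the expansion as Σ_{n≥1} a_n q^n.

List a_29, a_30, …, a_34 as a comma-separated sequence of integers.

q^29  k|29↦f(k): 29:841 1:1  a_29=842
n=30: 30·1 15·2 10·3 6·5 5·6 3·10 2·15 1·30  f→[900+225+100+36+25+9+4+1]=1300
q^31  k|31↦f(k): 1:1 31:961  a_31=962
q^32  k|32↦f(k): 32:1024 16:256 8:64 4:16 2:4 1:1  a_32=1365
d|33:{1,3,11,33}  Σf=1+9+121+1089=1220
[q^34] f(1)=1,f(2)=4,f(17)=289,f(34)=1156 ⇒ 1450

842, 1300, 962, 1365, 1220, 1450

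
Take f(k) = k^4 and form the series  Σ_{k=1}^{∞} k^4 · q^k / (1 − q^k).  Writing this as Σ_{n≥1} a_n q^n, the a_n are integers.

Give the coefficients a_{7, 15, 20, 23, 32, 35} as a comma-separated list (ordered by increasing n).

[q^7] f(1)=1,f(7)=2401 ⇒ 2402
d|15:{1,3,5,15}  Σf=1+81+625+50625=51332
q^20  k|20↦f(k): 20:160000 10:10000 5:625 4:256 2:16 1:1  a_20=170898
d|23:{1,23}  Σf=1+279841=279842
q^32  k|32↦f(k): 32:1048576 16:65536 8:4096 4:256 2:16 1:1  a_32=1118481
[q^35] f(1)=1,f(5)=625,f(7)=2401,f(35)=1500625 ⇒ 1503652

2402, 51332, 170898, 279842, 1118481, 1503652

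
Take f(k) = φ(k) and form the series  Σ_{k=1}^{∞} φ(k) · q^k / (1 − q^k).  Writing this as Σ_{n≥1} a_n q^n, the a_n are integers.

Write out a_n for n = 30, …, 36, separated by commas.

n=30: 1·30 2·15 3·10 5·6 6·5 10·3 15·2 30·1  φ→[1+1+2+4+2+4+8+8]=30
q^31  k|31↦φ(k): 1:1 31:30  a_31=31
n=32: 1·32 2·16 4·8 8·4 16·2 32·1  φ→[1+1+2+4+8+16]=32
n=33: 1·33 3·11 11·3 33·1  φ→[1+2+10+20]=33
d|34:{34,17,2,1}  Σφ=16+16+1+1=34
q^35  k|35↦φ(k): 35:24 7:6 5:4 1:1  a_35=35
[q^36] φ(1)=1,φ(2)=1,φ(3)=2,φ(4)=2,φ(6)=2,φ(9)=6,φ(12)=4,φ(18)=6,φ(36)=12 ⇒ 36

30, 31, 32, 33, 34, 35, 36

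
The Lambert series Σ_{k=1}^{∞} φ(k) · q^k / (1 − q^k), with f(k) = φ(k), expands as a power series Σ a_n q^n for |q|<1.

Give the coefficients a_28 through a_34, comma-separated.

n=28: 1·28 2·14 4·7 7·4 14·2 28·1  φ→[1+1+2+6+6+12]=28
q^29  k|29↦φ(k): 29:28 1:1  a_29=29
n=30: 1·30 2·15 3·10 5·6 6·5 10·3 15·2 30·1  φ→[1+1+2+4+2+4+8+8]=30
n=31: 1·31 31·1  φ→[1+30]=31
q^32  k|32↦φ(k): 32:16 16:8 8:4 4:2 2:1 1:1  a_32=32
[q^33] φ(33)=20,φ(11)=10,φ(3)=2,φ(1)=1 ⇒ 33
q^34  k|34↦φ(k): 34:16 17:16 2:1 1:1  a_34=34

28, 29, 30, 31, 32, 33, 34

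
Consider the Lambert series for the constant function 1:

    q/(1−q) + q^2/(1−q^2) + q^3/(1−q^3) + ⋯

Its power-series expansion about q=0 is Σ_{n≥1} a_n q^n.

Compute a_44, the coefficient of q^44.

a_44 = 6

d|44:{44,22,11,4,2,1}  Σf=1+1+1+1+1+1=6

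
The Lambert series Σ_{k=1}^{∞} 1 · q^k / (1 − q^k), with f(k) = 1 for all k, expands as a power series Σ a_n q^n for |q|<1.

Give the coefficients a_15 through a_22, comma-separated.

4, 5, 2, 6, 2, 6, 4, 4

n=15: 1·15 3·5 5·3 15·1  f→[1+1+1+1]=4
n=16: 16·1 8·2 4·4 2·8 1·16  f→[1+1+1+1+1]=5
q^17  k|17↦f(k): 17:1 1:1  a_17=2
[q^18] f(1)=1,f(2)=1,f(3)=1,f(6)=1,f(9)=1,f(18)=1 ⇒ 6
q^19  k|19↦f(k): 1:1 19:1  a_19=2
d|20:{1,2,4,5,10,20}  Σf=1+1+1+1+1+1=6
d|21:{1,3,7,21}  Σf=1+1+1+1=4
[q^22] f(22)=1,f(11)=1,f(2)=1,f(1)=1 ⇒ 4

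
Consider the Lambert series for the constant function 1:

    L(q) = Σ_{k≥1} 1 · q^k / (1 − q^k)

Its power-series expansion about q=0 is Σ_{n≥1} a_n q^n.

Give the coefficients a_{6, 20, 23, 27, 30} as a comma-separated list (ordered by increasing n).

4, 6, 2, 4, 8

n=6: 1·6 2·3 3·2 6·1  f→[1+1+1+1]=4
d|20:{20,10,5,4,2,1}  Σf=1+1+1+1+1+1=6
n=23: 1·23 23·1  f→[1+1]=2
[q^27] f(27)=1,f(9)=1,f(3)=1,f(1)=1 ⇒ 4
n=30: 1·30 2·15 3·10 5·6 6·5 10·3 15·2 30·1  f→[1+1+1+1+1+1+1+1]=8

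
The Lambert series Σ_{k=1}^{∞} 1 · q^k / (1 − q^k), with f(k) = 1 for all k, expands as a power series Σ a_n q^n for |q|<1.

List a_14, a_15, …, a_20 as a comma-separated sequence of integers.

4, 4, 5, 2, 6, 2, 6

n=14: 14·1 7·2 2·7 1·14  f→[1+1+1+1]=4
d|15:{15,5,3,1}  Σf=1+1+1+1=4
d|16:{16,8,4,2,1}  Σf=1+1+1+1+1=5
[q^17] f(1)=1,f(17)=1 ⇒ 2
q^18  k|18↦f(k): 1:1 2:1 3:1 6:1 9:1 18:1  a_18=6
q^19  k|19↦f(k): 19:1 1:1  a_19=2
[q^20] f(20)=1,f(10)=1,f(5)=1,f(4)=1,f(2)=1,f(1)=1 ⇒ 6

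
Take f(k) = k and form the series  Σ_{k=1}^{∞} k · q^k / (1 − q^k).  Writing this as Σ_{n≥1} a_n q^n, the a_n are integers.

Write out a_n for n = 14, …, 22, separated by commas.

n=14: 1·14 2·7 7·2 14·1  f→[1+2+7+14]=24
[q^15] f(15)=15,f(5)=5,f(3)=3,f(1)=1 ⇒ 24
[q^16] f(1)=1,f(2)=2,f(4)=4,f(8)=8,f(16)=16 ⇒ 31
q^17  k|17↦f(k): 1:1 17:17  a_17=18
q^18  k|18↦f(k): 1:1 2:2 3:3 6:6 9:9 18:18  a_18=39
d|19:{19,1}  Σf=19+1=20
n=20: 1·20 2·10 4·5 5·4 10·2 20·1  f→[1+2+4+5+10+20]=42
[q^21] f(1)=1,f(3)=3,f(7)=7,f(21)=21 ⇒ 32
[q^22] f(22)=22,f(11)=11,f(2)=2,f(1)=1 ⇒ 36

24, 24, 31, 18, 39, 20, 42, 32, 36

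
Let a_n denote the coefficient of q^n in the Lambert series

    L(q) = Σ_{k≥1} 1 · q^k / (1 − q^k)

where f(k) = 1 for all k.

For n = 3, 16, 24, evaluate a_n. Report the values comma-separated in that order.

n=3: 1·3 3·1  f→[1+1]=2
[q^16] f(16)=1,f(8)=1,f(4)=1,f(2)=1,f(1)=1 ⇒ 5
q^24  k|24↦f(k): 24:1 12:1 8:1 6:1 4:1 3:1 2:1 1:1  a_24=8

2, 5, 8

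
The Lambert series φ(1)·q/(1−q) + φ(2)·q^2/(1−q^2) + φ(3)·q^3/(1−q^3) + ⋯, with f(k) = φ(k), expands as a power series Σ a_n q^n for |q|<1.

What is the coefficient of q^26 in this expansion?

n=26: 26·1 13·2 2·13 1·26  φ→[12+12+1+1]=26

a_26 = 26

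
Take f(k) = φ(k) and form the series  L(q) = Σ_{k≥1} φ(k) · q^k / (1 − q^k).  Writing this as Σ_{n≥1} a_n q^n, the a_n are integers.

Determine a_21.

q^21  k|21↦φ(k): 1:1 3:2 7:6 21:12  a_21=21

a_21 = 21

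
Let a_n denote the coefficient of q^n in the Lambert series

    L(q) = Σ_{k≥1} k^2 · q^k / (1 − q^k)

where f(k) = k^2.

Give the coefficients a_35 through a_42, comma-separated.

[q^35] f(1)=1,f(5)=25,f(7)=49,f(35)=1225 ⇒ 1300
[q^36] f(1)=1,f(2)=4,f(3)=9,f(4)=16,f(6)=36,f(9)=81,f(12)=144,f(18)=324,f(36)=1296 ⇒ 1911
[q^37] f(37)=1369,f(1)=1 ⇒ 1370
[q^38] f(38)=1444,f(19)=361,f(2)=4,f(1)=1 ⇒ 1810
d|39:{1,3,13,39}  Σf=1+9+169+1521=1700
n=40: 1·40 2·20 4·10 5·8 8·5 10·4 20·2 40·1  f→[1+4+16+25+64+100+400+1600]=2210
n=41: 1·41 41·1  f→[1+1681]=1682
q^42  k|42↦f(k): 1:1 2:4 3:9 6:36 7:49 14:196 21:441 42:1764  a_42=2500

1300, 1911, 1370, 1810, 1700, 2210, 1682, 2500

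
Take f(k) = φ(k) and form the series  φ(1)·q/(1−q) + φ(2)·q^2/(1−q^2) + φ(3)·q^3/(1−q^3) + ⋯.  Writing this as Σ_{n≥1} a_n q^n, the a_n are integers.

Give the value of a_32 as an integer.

q^32  k|32↦φ(k): 1:1 2:1 4:2 8:4 16:8 32:16  a_32=32

a_32 = 32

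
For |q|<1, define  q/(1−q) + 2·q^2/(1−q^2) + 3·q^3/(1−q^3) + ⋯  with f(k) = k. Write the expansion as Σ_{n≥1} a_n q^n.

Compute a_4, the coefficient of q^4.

a_4 = 7

q^4  k|4↦f(k): 1:1 2:2 4:4  a_4=7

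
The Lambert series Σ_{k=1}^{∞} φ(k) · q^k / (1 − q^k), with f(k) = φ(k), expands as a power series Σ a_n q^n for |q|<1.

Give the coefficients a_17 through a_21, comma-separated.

q^17  k|17↦φ(k): 1:1 17:16  a_17=17
[q^18] φ(1)=1,φ(2)=1,φ(3)=2,φ(6)=2,φ(9)=6,φ(18)=6 ⇒ 18
[q^19] φ(19)=18,φ(1)=1 ⇒ 19
d|20:{1,2,4,5,10,20}  Σφ=1+1+2+4+4+8=20
[q^21] φ(21)=12,φ(7)=6,φ(3)=2,φ(1)=1 ⇒ 21

17, 18, 19, 20, 21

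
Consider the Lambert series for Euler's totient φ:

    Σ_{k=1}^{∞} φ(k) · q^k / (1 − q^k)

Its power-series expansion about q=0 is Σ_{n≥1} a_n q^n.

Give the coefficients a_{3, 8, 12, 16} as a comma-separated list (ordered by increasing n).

d|3:{1,3}  Σφ=1+2=3
[q^8] φ(1)=1,φ(2)=1,φ(4)=2,φ(8)=4 ⇒ 8
q^12  k|12↦φ(k): 12:4 6:2 4:2 3:2 2:1 1:1  a_12=12
[q^16] φ(1)=1,φ(2)=1,φ(4)=2,φ(8)=4,φ(16)=8 ⇒ 16

3, 8, 12, 16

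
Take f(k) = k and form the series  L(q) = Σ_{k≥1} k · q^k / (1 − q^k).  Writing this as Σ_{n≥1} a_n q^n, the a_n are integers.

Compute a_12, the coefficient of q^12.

a_12 = 28

[q^12] f(12)=12,f(6)=6,f(4)=4,f(3)=3,f(2)=2,f(1)=1 ⇒ 28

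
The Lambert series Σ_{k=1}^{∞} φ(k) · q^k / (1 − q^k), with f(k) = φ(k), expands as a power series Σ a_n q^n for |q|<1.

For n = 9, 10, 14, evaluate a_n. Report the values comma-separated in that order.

d|9:{9,3,1}  Σφ=6+2+1=9
n=10: 10·1 5·2 2·5 1·10  φ→[4+4+1+1]=10
[q^14] φ(14)=6,φ(7)=6,φ(2)=1,φ(1)=1 ⇒ 14

9, 10, 14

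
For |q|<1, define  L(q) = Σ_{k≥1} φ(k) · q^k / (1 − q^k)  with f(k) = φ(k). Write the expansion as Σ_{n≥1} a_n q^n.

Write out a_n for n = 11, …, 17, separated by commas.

q^11  k|11↦φ(k): 1:1 11:10  a_11=11
q^12  k|12↦φ(k): 1:1 2:1 3:2 4:2 6:2 12:4  a_12=12
[q^13] φ(13)=12,φ(1)=1 ⇒ 13
d|14:{1,2,7,14}  Σφ=1+1+6+6=14
n=15: 15·1 5·3 3·5 1·15  φ→[8+4+2+1]=15
n=16: 1·16 2·8 4·4 8·2 16·1  φ→[1+1+2+4+8]=16
q^17  k|17↦φ(k): 17:16 1:1  a_17=17

11, 12, 13, 14, 15, 16, 17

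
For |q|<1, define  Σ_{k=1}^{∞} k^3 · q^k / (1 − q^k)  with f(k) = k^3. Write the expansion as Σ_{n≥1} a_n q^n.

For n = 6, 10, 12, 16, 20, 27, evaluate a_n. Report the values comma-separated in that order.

252, 1134, 2044, 4681, 9198, 20440

[q^6] f(1)=1,f(2)=8,f(3)=27,f(6)=216 ⇒ 252
d|10:{10,5,2,1}  Σf=1000+125+8+1=1134
[q^12] f(12)=1728,f(6)=216,f(4)=64,f(3)=27,f(2)=8,f(1)=1 ⇒ 2044
d|16:{1,2,4,8,16}  Σf=1+8+64+512+4096=4681
q^20  k|20↦f(k): 1:1 2:8 4:64 5:125 10:1000 20:8000  a_20=9198
d|27:{27,9,3,1}  Σf=19683+729+27+1=20440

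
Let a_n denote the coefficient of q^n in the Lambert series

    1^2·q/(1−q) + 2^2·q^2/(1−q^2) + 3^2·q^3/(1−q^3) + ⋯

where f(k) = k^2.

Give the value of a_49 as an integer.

a_49 = 2451

n=49: 49·1 7·7 1·49  f→[2401+49+1]=2451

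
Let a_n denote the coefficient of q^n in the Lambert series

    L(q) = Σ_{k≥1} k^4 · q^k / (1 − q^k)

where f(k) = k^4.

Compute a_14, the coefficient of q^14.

a_14 = 40834

[q^14] f(1)=1,f(2)=16,f(7)=2401,f(14)=38416 ⇒ 40834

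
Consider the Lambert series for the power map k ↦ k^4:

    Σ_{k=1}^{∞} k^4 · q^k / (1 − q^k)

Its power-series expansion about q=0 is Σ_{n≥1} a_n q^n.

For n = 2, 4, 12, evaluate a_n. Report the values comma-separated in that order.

q^2  k|2↦f(k): 2:16 1:1  a_2=17
n=4: 1·4 2·2 4·1  f→[1+16+256]=273
n=12: 12·1 6·2 4·3 3·4 2·6 1·12  f→[20736+1296+256+81+16+1]=22386

17, 273, 22386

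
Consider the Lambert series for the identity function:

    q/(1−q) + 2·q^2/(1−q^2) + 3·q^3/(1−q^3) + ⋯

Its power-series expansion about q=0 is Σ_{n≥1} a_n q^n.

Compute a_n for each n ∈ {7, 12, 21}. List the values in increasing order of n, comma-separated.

n=7: 7·1 1·7  f→[7+1]=8
d|12:{1,2,3,4,6,12}  Σf=1+2+3+4+6+12=28
[q^21] f(1)=1,f(3)=3,f(7)=7,f(21)=21 ⇒ 32

8, 28, 32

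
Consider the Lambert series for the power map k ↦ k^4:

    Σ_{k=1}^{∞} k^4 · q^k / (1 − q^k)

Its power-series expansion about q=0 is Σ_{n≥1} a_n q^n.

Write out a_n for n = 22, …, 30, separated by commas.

248914, 279842, 358258, 391251, 485554, 538084, 655746, 707282, 872644

n=22: 22·1 11·2 2·11 1·22  f→[234256+14641+16+1]=248914
d|23:{23,1}  Σf=279841+1=279842
d|24:{1,2,3,4,6,8,12,24}  Σf=1+16+81+256+1296+4096+20736+331776=358258
n=25: 1·25 5·5 25·1  f→[1+625+390625]=391251
q^26  k|26↦f(k): 1:1 2:16 13:28561 26:456976  a_26=485554
[q^27] f(27)=531441,f(9)=6561,f(3)=81,f(1)=1 ⇒ 538084
q^28  k|28↦f(k): 1:1 2:16 4:256 7:2401 14:38416 28:614656  a_28=655746
d|29:{1,29}  Σf=1+707281=707282
d|30:{30,15,10,6,5,3,2,1}  Σf=810000+50625+10000+1296+625+81+16+1=872644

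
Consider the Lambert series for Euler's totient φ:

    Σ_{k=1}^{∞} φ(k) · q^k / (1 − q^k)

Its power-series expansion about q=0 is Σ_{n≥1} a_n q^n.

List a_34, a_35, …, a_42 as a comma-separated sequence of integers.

[q^34] φ(34)=16,φ(17)=16,φ(2)=1,φ(1)=1 ⇒ 34
d|35:{1,5,7,35}  Σφ=1+4+6+24=35
q^36  k|36↦φ(k): 36:12 18:6 12:4 9:6 6:2 4:2 3:2 2:1 1:1  a_36=36
n=37: 37·1 1·37  φ→[36+1]=37
[q^38] φ(38)=18,φ(19)=18,φ(2)=1,φ(1)=1 ⇒ 38
d|39:{39,13,3,1}  Σφ=24+12+2+1=39
[q^40] φ(1)=1,φ(2)=1,φ(4)=2,φ(5)=4,φ(8)=4,φ(10)=4,φ(20)=8,φ(40)=16 ⇒ 40
[q^41] φ(1)=1,φ(41)=40 ⇒ 41
q^42  k|42↦φ(k): 1:1 2:1 3:2 6:2 7:6 14:6 21:12 42:12  a_42=42

34, 35, 36, 37, 38, 39, 40, 41, 42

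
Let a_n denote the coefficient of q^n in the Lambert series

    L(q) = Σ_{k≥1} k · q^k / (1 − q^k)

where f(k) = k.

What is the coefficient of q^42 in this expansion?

a_42 = 96

[q^42] f(42)=42,f(21)=21,f(14)=14,f(7)=7,f(6)=6,f(3)=3,f(2)=2,f(1)=1 ⇒ 96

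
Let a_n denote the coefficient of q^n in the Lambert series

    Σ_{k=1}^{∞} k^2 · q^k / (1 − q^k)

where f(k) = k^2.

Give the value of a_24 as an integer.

q^24  k|24↦f(k): 24:576 12:144 8:64 6:36 4:16 3:9 2:4 1:1  a_24=850

a_24 = 850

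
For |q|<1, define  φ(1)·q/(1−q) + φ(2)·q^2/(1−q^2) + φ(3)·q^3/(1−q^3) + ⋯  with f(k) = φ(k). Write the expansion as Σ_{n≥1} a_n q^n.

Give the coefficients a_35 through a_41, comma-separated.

d|35:{1,5,7,35}  Σφ=1+4+6+24=35
d|36:{36,18,12,9,6,4,3,2,1}  Σφ=12+6+4+6+2+2+2+1+1=36
n=37: 37·1 1·37  φ→[36+1]=37
n=38: 38·1 19·2 2·19 1·38  φ→[18+18+1+1]=38
n=39: 39·1 13·3 3·13 1·39  φ→[24+12+2+1]=39
[q^40] φ(1)=1,φ(2)=1,φ(4)=2,φ(5)=4,φ(8)=4,φ(10)=4,φ(20)=8,φ(40)=16 ⇒ 40
d|41:{41,1}  Σφ=40+1=41

35, 36, 37, 38, 39, 40, 41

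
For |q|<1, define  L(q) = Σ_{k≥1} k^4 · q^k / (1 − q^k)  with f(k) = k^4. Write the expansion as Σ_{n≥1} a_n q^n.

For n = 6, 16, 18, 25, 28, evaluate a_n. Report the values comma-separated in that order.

q^6  k|6↦f(k): 1:1 2:16 3:81 6:1296  a_6=1394
d|16:{1,2,4,8,16}  Σf=1+16+256+4096+65536=69905
d|18:{1,2,3,6,9,18}  Σf=1+16+81+1296+6561+104976=112931
n=25: 25·1 5·5 1·25  f→[390625+625+1]=391251
n=28: 28·1 14·2 7·4 4·7 2·14 1·28  f→[614656+38416+2401+256+16+1]=655746

1394, 69905, 112931, 391251, 655746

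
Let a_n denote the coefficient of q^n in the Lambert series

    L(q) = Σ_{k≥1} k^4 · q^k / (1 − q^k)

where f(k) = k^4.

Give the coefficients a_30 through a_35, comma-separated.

872644, 923522, 1118481, 1200644, 1419874, 1503652

n=30: 1·30 2·15 3·10 5·6 6·5 10·3 15·2 30·1  f→[1+16+81+625+1296+10000+50625+810000]=872644
n=31: 31·1 1·31  f→[923521+1]=923522
n=32: 32·1 16·2 8·4 4·8 2·16 1·32  f→[1048576+65536+4096+256+16+1]=1118481
n=33: 33·1 11·3 3·11 1·33  f→[1185921+14641+81+1]=1200644
[q^34] f(1)=1,f(2)=16,f(17)=83521,f(34)=1336336 ⇒ 1419874
d|35:{35,7,5,1}  Σf=1500625+2401+625+1=1503652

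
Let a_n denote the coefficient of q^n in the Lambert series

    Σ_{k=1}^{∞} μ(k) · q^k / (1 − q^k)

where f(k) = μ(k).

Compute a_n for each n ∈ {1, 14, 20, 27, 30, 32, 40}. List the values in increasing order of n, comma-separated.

d|1:{1}  Σμ=1=1
q^14  k|14↦μ(k): 1:1 2:-1 7:-1 14:1  a_14=0
q^20  k|20↦μ(k): 20:0 10:1 5:-1 4:0 2:-1 1:1  a_20=0
n=27: 1·27 3·9 9·3 27·1  μ→[1+(-1)+0+0]=0
[q^30] μ(30)=-1,μ(15)=1,μ(10)=1,μ(6)=1,μ(5)=-1,μ(3)=-1,μ(2)=-1,μ(1)=1 ⇒ 0
[q^32] μ(1)=1,μ(2)=-1,μ(4)=0,μ(8)=0,μ(16)=0,μ(32)=0 ⇒ 0
n=40: 1·40 2·20 4·10 5·8 8·5 10·4 20·2 40·1  μ→[1+(-1)+0+(-1)+0+1+0+0]=0

1, 0, 0, 0, 0, 0, 0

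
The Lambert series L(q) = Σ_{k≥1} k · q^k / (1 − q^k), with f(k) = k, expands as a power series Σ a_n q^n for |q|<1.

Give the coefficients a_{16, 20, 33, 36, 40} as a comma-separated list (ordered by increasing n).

q^16  k|16↦f(k): 16:16 8:8 4:4 2:2 1:1  a_16=31
n=20: 1·20 2·10 4·5 5·4 10·2 20·1  f→[1+2+4+5+10+20]=42
q^33  k|33↦f(k): 1:1 3:3 11:11 33:33  a_33=48
n=36: 36·1 18·2 12·3 9·4 6·6 4·9 3·12 2·18 1·36  f→[36+18+12+9+6+4+3+2+1]=91
q^40  k|40↦f(k): 40:40 20:20 10:10 8:8 5:5 4:4 2:2 1:1  a_40=90

31, 42, 48, 91, 90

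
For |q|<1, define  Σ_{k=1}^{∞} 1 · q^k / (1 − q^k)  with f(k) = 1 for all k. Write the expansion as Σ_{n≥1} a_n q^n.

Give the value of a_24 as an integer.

d|24:{24,12,8,6,4,3,2,1}  Σf=1+1+1+1+1+1+1+1=8

a_24 = 8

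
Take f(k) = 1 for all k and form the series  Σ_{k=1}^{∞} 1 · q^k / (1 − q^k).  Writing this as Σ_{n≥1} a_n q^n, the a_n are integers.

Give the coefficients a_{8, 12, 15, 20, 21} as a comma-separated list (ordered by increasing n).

4, 6, 4, 6, 4

n=8: 1·8 2·4 4·2 8·1  f→[1+1+1+1]=4
q^12  k|12↦f(k): 12:1 6:1 4:1 3:1 2:1 1:1  a_12=6
[q^15] f(1)=1,f(3)=1,f(5)=1,f(15)=1 ⇒ 4
d|20:{20,10,5,4,2,1}  Σf=1+1+1+1+1+1=6
n=21: 1·21 3·7 7·3 21·1  f→[1+1+1+1]=4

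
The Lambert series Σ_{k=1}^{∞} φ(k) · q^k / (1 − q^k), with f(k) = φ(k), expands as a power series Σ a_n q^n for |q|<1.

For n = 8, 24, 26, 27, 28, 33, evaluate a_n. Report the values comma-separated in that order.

n=8: 1·8 2·4 4·2 8·1  φ→[1+1+2+4]=8
d|24:{24,12,8,6,4,3,2,1}  Σφ=8+4+4+2+2+2+1+1=24
n=26: 26·1 13·2 2·13 1·26  φ→[12+12+1+1]=26
n=27: 27·1 9·3 3·9 1·27  φ→[18+6+2+1]=27
q^28  k|28↦φ(k): 1:1 2:1 4:2 7:6 14:6 28:12  a_28=28
d|33:{33,11,3,1}  Σφ=20+10+2+1=33

8, 24, 26, 27, 28, 33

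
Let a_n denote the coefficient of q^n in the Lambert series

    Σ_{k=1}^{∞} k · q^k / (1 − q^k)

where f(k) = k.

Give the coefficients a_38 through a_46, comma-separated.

[q^38] f(38)=38,f(19)=19,f(2)=2,f(1)=1 ⇒ 60
[q^39] f(39)=39,f(13)=13,f(3)=3,f(1)=1 ⇒ 56
q^40  k|40↦f(k): 1:1 2:2 4:4 5:5 8:8 10:10 20:20 40:40  a_40=90
q^41  k|41↦f(k): 1:1 41:41  a_41=42
[q^42] f(1)=1,f(2)=2,f(3)=3,f(6)=6,f(7)=7,f(14)=14,f(21)=21,f(42)=42 ⇒ 96
d|43:{1,43}  Σf=1+43=44
n=44: 1·44 2·22 4·11 11·4 22·2 44·1  f→[1+2+4+11+22+44]=84
q^45  k|45↦f(k): 1:1 3:3 5:5 9:9 15:15 45:45  a_45=78
[q^46] f(1)=1,f(2)=2,f(23)=23,f(46)=46 ⇒ 72

60, 56, 90, 42, 96, 44, 84, 78, 72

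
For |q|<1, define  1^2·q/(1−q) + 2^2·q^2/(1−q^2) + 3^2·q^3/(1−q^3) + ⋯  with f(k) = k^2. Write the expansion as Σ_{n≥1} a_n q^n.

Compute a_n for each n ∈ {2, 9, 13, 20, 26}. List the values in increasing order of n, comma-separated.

d|2:{1,2}  Σf=1+4=5
[q^9] f(9)=81,f(3)=9,f(1)=1 ⇒ 91
n=13: 13·1 1·13  f→[169+1]=170
q^20  k|20↦f(k): 1:1 2:4 4:16 5:25 10:100 20:400  a_20=546
n=26: 1·26 2·13 13·2 26·1  f→[1+4+169+676]=850

5, 91, 170, 546, 850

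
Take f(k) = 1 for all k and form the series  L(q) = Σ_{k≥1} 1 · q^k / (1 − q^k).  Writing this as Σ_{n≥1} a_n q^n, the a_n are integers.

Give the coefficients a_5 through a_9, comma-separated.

[q^5] f(1)=1,f(5)=1 ⇒ 2
[q^6] f(1)=1,f(2)=1,f(3)=1,f(6)=1 ⇒ 4
[q^7] f(1)=1,f(7)=1 ⇒ 2
[q^8] f(8)=1,f(4)=1,f(2)=1,f(1)=1 ⇒ 4
n=9: 1·9 3·3 9·1  f→[1+1+1]=3

2, 4, 2, 4, 3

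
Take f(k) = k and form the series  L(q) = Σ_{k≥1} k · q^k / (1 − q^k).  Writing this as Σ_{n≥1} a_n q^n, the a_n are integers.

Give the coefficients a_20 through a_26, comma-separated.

n=20: 1·20 2·10 4·5 5·4 10·2 20·1  f→[1+2+4+5+10+20]=42
d|21:{1,3,7,21}  Σf=1+3+7+21=32
n=22: 1·22 2·11 11·2 22·1  f→[1+2+11+22]=36
n=23: 23·1 1·23  f→[23+1]=24
n=24: 1·24 2·12 3·8 4·6 6·4 8·3 12·2 24·1  f→[1+2+3+4+6+8+12+24]=60
n=25: 25·1 5·5 1·25  f→[25+5+1]=31
q^26  k|26↦f(k): 26:26 13:13 2:2 1:1  a_26=42

42, 32, 36, 24, 60, 31, 42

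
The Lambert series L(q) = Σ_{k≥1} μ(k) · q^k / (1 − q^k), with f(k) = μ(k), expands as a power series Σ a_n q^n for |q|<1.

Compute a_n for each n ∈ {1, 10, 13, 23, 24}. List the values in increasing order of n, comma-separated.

[q^1] μ(1)=1 ⇒ 1
d|10:{1,2,5,10}  Σμ=1+(-1)+(-1)+1=0
d|13:{1,13}  Σμ=1+(-1)=0
q^23  k|23↦μ(k): 1:1 23:-1  a_23=0
n=24: 24·1 12·2 8·3 6·4 4·6 3·8 2·12 1·24  μ→[0+0+0+1+0+(-1)+(-1)+1]=0

1, 0, 0, 0, 0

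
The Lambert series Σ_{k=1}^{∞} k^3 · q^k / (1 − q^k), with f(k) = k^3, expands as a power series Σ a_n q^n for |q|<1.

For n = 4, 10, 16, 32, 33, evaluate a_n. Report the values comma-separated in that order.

73, 1134, 4681, 37449, 37296

[q^4] f(1)=1,f(2)=8,f(4)=64 ⇒ 73
[q^10] f(1)=1,f(2)=8,f(5)=125,f(10)=1000 ⇒ 1134
n=16: 16·1 8·2 4·4 2·8 1·16  f→[4096+512+64+8+1]=4681
d|32:{32,16,8,4,2,1}  Σf=32768+4096+512+64+8+1=37449
d|33:{33,11,3,1}  Σf=35937+1331+27+1=37296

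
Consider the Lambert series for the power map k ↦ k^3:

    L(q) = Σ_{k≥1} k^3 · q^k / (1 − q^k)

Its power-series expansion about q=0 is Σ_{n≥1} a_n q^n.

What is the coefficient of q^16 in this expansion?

a_16 = 4681

[q^16] f(1)=1,f(2)=8,f(4)=64,f(8)=512,f(16)=4096 ⇒ 4681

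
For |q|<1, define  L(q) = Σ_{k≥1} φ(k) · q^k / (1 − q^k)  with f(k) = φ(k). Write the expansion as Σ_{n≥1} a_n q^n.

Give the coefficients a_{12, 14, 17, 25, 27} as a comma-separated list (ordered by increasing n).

d|12:{1,2,3,4,6,12}  Σφ=1+1+2+2+2+4=12
[q^14] φ(14)=6,φ(7)=6,φ(2)=1,φ(1)=1 ⇒ 14
[q^17] φ(1)=1,φ(17)=16 ⇒ 17
q^25  k|25↦φ(k): 25:20 5:4 1:1  a_25=25
n=27: 27·1 9·3 3·9 1·27  φ→[18+6+2+1]=27

12, 14, 17, 25, 27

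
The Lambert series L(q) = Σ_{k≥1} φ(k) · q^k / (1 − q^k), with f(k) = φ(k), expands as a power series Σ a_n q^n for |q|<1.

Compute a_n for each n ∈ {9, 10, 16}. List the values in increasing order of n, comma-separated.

[q^9] φ(9)=6,φ(3)=2,φ(1)=1 ⇒ 9
n=10: 1·10 2·5 5·2 10·1  φ→[1+1+4+4]=10
d|16:{16,8,4,2,1}  Σφ=8+4+2+1+1=16

9, 10, 16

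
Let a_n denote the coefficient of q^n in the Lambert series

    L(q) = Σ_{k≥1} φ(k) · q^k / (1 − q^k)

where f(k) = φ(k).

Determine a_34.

q^34  k|34↦φ(k): 1:1 2:1 17:16 34:16  a_34=34

a_34 = 34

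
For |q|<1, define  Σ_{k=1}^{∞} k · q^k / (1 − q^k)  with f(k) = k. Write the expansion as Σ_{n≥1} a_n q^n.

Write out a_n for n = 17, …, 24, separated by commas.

18, 39, 20, 42, 32, 36, 24, 60

d|17:{1,17}  Σf=1+17=18
[q^18] f(1)=1,f(2)=2,f(3)=3,f(6)=6,f(9)=9,f(18)=18 ⇒ 39
[q^19] f(19)=19,f(1)=1 ⇒ 20
q^20  k|20↦f(k): 1:1 2:2 4:4 5:5 10:10 20:20  a_20=42
[q^21] f(21)=21,f(7)=7,f(3)=3,f(1)=1 ⇒ 32
d|22:{22,11,2,1}  Σf=22+11+2+1=36
d|23:{23,1}  Σf=23+1=24
n=24: 1·24 2·12 3·8 4·6 6·4 8·3 12·2 24·1  f→[1+2+3+4+6+8+12+24]=60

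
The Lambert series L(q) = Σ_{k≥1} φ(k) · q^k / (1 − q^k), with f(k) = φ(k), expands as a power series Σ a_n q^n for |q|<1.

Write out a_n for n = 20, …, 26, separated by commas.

n=20: 1·20 2·10 4·5 5·4 10·2 20·1  φ→[1+1+2+4+4+8]=20
d|21:{1,3,7,21}  Σφ=1+2+6+12=21
[q^22] φ(1)=1,φ(2)=1,φ(11)=10,φ(22)=10 ⇒ 22
d|23:{23,1}  Σφ=22+1=23
d|24:{1,2,3,4,6,8,12,24}  Σφ=1+1+2+2+2+4+4+8=24
q^25  k|25↦φ(k): 1:1 5:4 25:20  a_25=25
n=26: 26·1 13·2 2·13 1·26  φ→[12+12+1+1]=26

20, 21, 22, 23, 24, 25, 26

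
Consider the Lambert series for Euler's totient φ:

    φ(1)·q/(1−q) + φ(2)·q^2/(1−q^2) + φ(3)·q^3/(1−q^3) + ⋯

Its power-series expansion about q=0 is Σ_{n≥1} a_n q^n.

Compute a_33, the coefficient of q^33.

n=33: 1·33 3·11 11·3 33·1  φ→[1+2+10+20]=33

a_33 = 33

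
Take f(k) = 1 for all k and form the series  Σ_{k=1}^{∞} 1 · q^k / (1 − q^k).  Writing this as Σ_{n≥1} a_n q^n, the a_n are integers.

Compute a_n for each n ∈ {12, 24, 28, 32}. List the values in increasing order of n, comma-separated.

n=12: 1·12 2·6 3·4 4·3 6·2 12·1  f→[1+1+1+1+1+1]=6
[q^24] f(24)=1,f(12)=1,f(8)=1,f(6)=1,f(4)=1,f(3)=1,f(2)=1,f(1)=1 ⇒ 8
q^28  k|28↦f(k): 1:1 2:1 4:1 7:1 14:1 28:1  a_28=6
d|32:{1,2,4,8,16,32}  Σf=1+1+1+1+1+1=6

6, 8, 6, 6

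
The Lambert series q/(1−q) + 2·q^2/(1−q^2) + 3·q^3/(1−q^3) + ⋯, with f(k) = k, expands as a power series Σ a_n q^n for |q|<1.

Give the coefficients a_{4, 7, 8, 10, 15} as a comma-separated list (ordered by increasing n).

7, 8, 15, 18, 24

n=4: 1·4 2·2 4·1  f→[1+2+4]=7
n=7: 1·7 7·1  f→[1+7]=8
[q^8] f(1)=1,f(2)=2,f(4)=4,f(8)=8 ⇒ 15
[q^10] f(1)=1,f(2)=2,f(5)=5,f(10)=10 ⇒ 18
d|15:{1,3,5,15}  Σf=1+3+5+15=24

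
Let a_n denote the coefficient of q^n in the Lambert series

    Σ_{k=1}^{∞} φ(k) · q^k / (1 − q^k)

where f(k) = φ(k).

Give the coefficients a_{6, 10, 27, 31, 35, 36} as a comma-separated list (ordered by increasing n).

n=6: 1·6 2·3 3·2 6·1  φ→[1+1+2+2]=6
n=10: 1·10 2·5 5·2 10·1  φ→[1+1+4+4]=10
d|27:{27,9,3,1}  Σφ=18+6+2+1=27
n=31: 1·31 31·1  φ→[1+30]=31
n=35: 35·1 7·5 5·7 1·35  φ→[24+6+4+1]=35
n=36: 1·36 2·18 3·12 4·9 6·6 9·4 12·3 18·2 36·1  φ→[1+1+2+2+2+6+4+6+12]=36

6, 10, 27, 31, 35, 36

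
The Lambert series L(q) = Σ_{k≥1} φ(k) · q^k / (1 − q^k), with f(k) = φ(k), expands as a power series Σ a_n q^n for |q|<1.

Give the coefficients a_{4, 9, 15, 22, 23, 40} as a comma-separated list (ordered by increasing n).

[q^4] φ(1)=1,φ(2)=1,φ(4)=2 ⇒ 4
[q^9] φ(9)=6,φ(3)=2,φ(1)=1 ⇒ 9
q^15  k|15↦φ(k): 1:1 3:2 5:4 15:8  a_15=15
n=22: 22·1 11·2 2·11 1·22  φ→[10+10+1+1]=22
d|23:{23,1}  Σφ=22+1=23
n=40: 1·40 2·20 4·10 5·8 8·5 10·4 20·2 40·1  φ→[1+1+2+4+4+4+8+16]=40

4, 9, 15, 22, 23, 40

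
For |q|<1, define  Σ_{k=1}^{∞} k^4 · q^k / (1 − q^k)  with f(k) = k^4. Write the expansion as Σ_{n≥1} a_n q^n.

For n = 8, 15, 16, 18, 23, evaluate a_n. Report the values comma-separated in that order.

n=8: 1·8 2·4 4·2 8·1  f→[1+16+256+4096]=4369
d|15:{15,5,3,1}  Σf=50625+625+81+1=51332
n=16: 16·1 8·2 4·4 2·8 1·16  f→[65536+4096+256+16+1]=69905
[q^18] f(18)=104976,f(9)=6561,f(6)=1296,f(3)=81,f(2)=16,f(1)=1 ⇒ 112931
[q^23] f(23)=279841,f(1)=1 ⇒ 279842

4369, 51332, 69905, 112931, 279842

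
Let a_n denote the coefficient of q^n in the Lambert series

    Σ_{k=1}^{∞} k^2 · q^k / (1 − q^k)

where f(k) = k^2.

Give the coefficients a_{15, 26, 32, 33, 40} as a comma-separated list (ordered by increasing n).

260, 850, 1365, 1220, 2210

d|15:{15,5,3,1}  Σf=225+25+9+1=260
[q^26] f(26)=676,f(13)=169,f(2)=4,f(1)=1 ⇒ 850
[q^32] f(32)=1024,f(16)=256,f(8)=64,f(4)=16,f(2)=4,f(1)=1 ⇒ 1365
q^33  k|33↦f(k): 1:1 3:9 11:121 33:1089  a_33=1220
[q^40] f(40)=1600,f(20)=400,f(10)=100,f(8)=64,f(5)=25,f(4)=16,f(2)=4,f(1)=1 ⇒ 2210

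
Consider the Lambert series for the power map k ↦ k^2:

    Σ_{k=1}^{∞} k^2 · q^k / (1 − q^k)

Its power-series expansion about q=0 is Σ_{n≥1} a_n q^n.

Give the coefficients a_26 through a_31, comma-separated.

850, 820, 1050, 842, 1300, 962

d|26:{26,13,2,1}  Σf=676+169+4+1=850
[q^27] f(1)=1,f(3)=9,f(9)=81,f(27)=729 ⇒ 820
n=28: 28·1 14·2 7·4 4·7 2·14 1·28  f→[784+196+49+16+4+1]=1050
d|29:{1,29}  Σf=1+841=842
[q^30] f(30)=900,f(15)=225,f(10)=100,f(6)=36,f(5)=25,f(3)=9,f(2)=4,f(1)=1 ⇒ 1300
n=31: 1·31 31·1  f→[1+961]=962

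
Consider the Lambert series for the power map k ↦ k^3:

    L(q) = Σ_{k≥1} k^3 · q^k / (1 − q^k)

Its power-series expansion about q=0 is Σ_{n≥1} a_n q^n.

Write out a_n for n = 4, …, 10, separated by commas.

73, 126, 252, 344, 585, 757, 1134

[q^4] f(1)=1,f(2)=8,f(4)=64 ⇒ 73
n=5: 1·5 5·1  f→[1+125]=126
[q^6] f(6)=216,f(3)=27,f(2)=8,f(1)=1 ⇒ 252
d|7:{7,1}  Σf=343+1=344
[q^8] f(1)=1,f(2)=8,f(4)=64,f(8)=512 ⇒ 585
[q^9] f(1)=1,f(3)=27,f(9)=729 ⇒ 757
[q^10] f(1)=1,f(2)=8,f(5)=125,f(10)=1000 ⇒ 1134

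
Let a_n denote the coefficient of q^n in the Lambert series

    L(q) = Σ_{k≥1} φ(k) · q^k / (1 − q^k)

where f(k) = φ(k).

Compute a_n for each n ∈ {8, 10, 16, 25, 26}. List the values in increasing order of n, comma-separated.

d|8:{8,4,2,1}  Σφ=4+2+1+1=8
d|10:{1,2,5,10}  Σφ=1+1+4+4=10
q^16  k|16↦φ(k): 16:8 8:4 4:2 2:1 1:1  a_16=16
n=25: 25·1 5·5 1·25  φ→[20+4+1]=25
n=26: 26·1 13·2 2·13 1·26  φ→[12+12+1+1]=26

8, 10, 16, 25, 26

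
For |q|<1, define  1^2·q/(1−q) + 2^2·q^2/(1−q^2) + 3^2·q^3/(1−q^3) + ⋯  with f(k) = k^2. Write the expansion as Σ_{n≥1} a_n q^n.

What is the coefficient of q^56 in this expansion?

a_56 = 4250

d|56:{56,28,14,8,7,4,2,1}  Σf=3136+784+196+64+49+16+4+1=4250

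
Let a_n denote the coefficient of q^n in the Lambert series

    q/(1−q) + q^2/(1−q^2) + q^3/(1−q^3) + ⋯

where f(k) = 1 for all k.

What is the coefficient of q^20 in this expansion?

a_20 = 6

[q^20] f(20)=1,f(10)=1,f(5)=1,f(4)=1,f(2)=1,f(1)=1 ⇒ 6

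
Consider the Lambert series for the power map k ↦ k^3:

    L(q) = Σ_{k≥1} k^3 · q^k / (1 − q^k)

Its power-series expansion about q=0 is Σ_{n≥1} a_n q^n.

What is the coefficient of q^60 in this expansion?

n=60: 1·60 2·30 3·20 4·15 5·12 6·10 10·6 12·5 15·4 20·3 30·2 60·1  f→[1+8+27+64+125+216+1000+1728+3375+8000+27000+216000]=257544

a_60 = 257544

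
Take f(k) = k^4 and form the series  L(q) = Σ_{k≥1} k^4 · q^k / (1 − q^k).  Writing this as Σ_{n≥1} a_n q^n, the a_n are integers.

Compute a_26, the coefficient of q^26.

a_26 = 485554

d|26:{26,13,2,1}  Σf=456976+28561+16+1=485554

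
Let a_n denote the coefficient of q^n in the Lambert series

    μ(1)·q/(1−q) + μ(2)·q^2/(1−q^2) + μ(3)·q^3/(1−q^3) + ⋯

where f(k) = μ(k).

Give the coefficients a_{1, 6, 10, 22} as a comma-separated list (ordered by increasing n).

1, 0, 0, 0

n=1: 1·1  μ→[1]=1
n=6: 6·1 3·2 2·3 1·6  μ→[1+(-1)+(-1)+1]=0
n=10: 10·1 5·2 2·5 1·10  μ→[1+(-1)+(-1)+1]=0
n=22: 22·1 11·2 2·11 1·22  μ→[1+(-1)+(-1)+1]=0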